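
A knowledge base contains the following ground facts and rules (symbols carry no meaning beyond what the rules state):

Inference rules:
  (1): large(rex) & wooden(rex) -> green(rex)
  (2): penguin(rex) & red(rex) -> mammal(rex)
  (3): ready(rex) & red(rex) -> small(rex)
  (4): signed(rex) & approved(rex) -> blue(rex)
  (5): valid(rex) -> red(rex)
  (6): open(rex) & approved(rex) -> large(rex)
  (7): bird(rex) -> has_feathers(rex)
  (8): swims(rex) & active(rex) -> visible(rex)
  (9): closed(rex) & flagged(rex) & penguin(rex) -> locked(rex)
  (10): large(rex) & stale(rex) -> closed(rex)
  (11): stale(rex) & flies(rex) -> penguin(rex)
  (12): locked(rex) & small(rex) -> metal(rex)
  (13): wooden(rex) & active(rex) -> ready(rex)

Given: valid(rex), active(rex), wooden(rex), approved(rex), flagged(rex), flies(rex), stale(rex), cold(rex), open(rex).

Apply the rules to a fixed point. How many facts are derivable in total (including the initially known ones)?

Round 1: (5) [valid(rex) -> red(rex)]; (6) [open(rex) & approved(rex) -> large(rex)]; (11) [stale(rex) & flies(rex) -> penguin(rex)]; (13) [wooden(rex) & active(rex) -> ready(rex)]. New: red(rex), large(rex), penguin(rex), ready(rex).
Round 2: (1) [large(rex) & wooden(rex) -> green(rex)]; (2) [penguin(rex) & red(rex) -> mammal(rex)]; (3) [ready(rex) & red(rex) -> small(rex)]; (10) [large(rex) & stale(rex) -> closed(rex)]. New: green(rex), mammal(rex), small(rex), closed(rex).
Round 3: (9) [closed(rex) & flagged(rex) & penguin(rex) -> locked(rex)]. New: locked(rex).
Round 4: (12) [locked(rex) & small(rex) -> metal(rex)]. New: metal(rex).
Closure: {active(rex), approved(rex), closed(rex), cold(rex), flagged(rex), flies(rex), green(rex), large(rex), locked(rex), mammal(rex), metal(rex), open(rex), penguin(rex), ready(rex), red(rex), small(rex), stale(rex), valid(rex), wooden(rex)} — 19 facts.

19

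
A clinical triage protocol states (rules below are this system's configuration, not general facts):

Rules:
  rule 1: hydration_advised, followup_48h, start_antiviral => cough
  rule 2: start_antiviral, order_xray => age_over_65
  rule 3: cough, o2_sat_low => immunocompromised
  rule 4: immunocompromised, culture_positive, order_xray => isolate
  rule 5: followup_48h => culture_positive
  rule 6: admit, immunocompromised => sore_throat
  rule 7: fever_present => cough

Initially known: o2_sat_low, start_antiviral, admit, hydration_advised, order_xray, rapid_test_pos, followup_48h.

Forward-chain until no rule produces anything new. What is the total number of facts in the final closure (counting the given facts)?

Round 1 fires rule 1, rule 2, rule 5, giving cough, age_over_65, culture_positive.
Round 2 fires rule 3, giving immunocompromised.
Round 3 fires rule 4, rule 6, giving isolate, sore_throat.
Closure: {admit, age_over_65, cough, culture_positive, followup_48h, hydration_advised, immunocompromised, isolate, o2_sat_low, order_xray, rapid_test_pos, sore_throat, start_antiviral} — 13 facts.

13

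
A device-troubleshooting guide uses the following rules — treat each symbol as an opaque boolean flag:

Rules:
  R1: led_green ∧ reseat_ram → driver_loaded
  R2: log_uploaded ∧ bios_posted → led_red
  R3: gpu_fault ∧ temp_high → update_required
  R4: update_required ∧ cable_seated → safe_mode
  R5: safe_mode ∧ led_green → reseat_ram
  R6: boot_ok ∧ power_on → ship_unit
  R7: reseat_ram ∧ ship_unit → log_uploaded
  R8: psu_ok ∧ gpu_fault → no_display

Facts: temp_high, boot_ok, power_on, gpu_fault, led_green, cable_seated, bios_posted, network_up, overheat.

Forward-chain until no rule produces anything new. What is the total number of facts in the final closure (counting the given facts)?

Round 1 fires R3, R6, giving update_required, ship_unit.
Round 2 fires R4, giving safe_mode.
Round 3 fires R5, giving reseat_ram.
Round 4 fires R1, R7, giving driver_loaded, log_uploaded.
Round 5 fires R2, giving led_red.
Closure: {bios_posted, boot_ok, cable_seated, driver_loaded, gpu_fault, led_green, led_red, log_uploaded, network_up, overheat, power_on, reseat_ram, safe_mode, ship_unit, temp_high, update_required} — 16 facts.

16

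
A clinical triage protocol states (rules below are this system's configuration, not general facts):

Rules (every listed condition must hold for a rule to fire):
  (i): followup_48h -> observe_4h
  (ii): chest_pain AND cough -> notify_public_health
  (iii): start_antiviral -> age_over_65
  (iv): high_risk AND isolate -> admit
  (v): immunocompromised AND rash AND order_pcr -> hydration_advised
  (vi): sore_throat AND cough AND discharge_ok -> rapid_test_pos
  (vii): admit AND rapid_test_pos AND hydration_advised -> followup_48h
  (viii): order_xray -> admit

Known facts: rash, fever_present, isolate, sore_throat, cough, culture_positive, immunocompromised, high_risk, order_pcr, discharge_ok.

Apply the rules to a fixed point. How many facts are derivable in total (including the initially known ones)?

15

Round 1: (iv) [high_risk AND isolate -> admit]; (v) [immunocompromised AND rash AND order_pcr -> hydration_advised]; (vi) [sore_throat AND cough AND discharge_ok -> rapid_test_pos]. New: admit, hydration_advised, rapid_test_pos.
Round 2: (vii) [admit AND rapid_test_pos AND hydration_advised -> followup_48h]. New: followup_48h.
Round 3: (i) [followup_48h -> observe_4h]. New: observe_4h.
Closure: {admit, cough, culture_positive, discharge_ok, fever_present, followup_48h, high_risk, hydration_advised, immunocompromised, isolate, observe_4h, order_pcr, rapid_test_pos, rash, sore_throat} — 15 facts.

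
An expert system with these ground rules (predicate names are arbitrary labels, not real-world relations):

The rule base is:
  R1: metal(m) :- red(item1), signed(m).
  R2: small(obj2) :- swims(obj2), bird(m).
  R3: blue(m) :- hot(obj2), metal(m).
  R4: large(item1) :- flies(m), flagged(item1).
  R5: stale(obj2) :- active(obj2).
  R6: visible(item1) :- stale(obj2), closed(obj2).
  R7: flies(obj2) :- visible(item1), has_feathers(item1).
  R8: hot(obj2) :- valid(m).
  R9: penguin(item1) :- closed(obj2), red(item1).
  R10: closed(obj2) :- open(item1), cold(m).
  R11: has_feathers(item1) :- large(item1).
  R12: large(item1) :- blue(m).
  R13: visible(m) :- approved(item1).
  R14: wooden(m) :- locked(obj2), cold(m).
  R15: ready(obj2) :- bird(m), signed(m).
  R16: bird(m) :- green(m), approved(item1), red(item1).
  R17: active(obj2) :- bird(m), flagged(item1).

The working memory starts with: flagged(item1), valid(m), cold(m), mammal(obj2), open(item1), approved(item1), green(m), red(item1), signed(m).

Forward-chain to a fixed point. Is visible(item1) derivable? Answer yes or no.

Round 1 — R1, R8, R10, R13, R16, derive metal(m), hot(obj2), closed(obj2), visible(m), bird(m).
Round 2 — R3, R9, R15, R17, derive blue(m), penguin(item1), ready(obj2), active(obj2).
Round 3 — R5, R12, derive stale(obj2), large(item1).
Round 4 — R6, R11, derive visible(item1), has_feathers(item1).
Round 5 — R7, derive flies(obj2).
visible(item1) appears in round 4, so it is derivable.

yes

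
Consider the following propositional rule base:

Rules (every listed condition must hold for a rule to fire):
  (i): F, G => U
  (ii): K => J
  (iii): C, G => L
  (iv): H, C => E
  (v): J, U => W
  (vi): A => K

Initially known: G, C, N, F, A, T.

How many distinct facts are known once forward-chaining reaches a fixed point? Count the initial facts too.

11

[1] (i) [F, G => U]; (iii) [C, G => L]; (vi) [A => K]. ⇒ new: U, L, K.
[2] (ii) [K => J]. ⇒ new: J.
[3] (v) [J, U => W]. ⇒ new: W.
Closure: {A, C, F, G, J, K, L, N, T, U, W} — 11 facts.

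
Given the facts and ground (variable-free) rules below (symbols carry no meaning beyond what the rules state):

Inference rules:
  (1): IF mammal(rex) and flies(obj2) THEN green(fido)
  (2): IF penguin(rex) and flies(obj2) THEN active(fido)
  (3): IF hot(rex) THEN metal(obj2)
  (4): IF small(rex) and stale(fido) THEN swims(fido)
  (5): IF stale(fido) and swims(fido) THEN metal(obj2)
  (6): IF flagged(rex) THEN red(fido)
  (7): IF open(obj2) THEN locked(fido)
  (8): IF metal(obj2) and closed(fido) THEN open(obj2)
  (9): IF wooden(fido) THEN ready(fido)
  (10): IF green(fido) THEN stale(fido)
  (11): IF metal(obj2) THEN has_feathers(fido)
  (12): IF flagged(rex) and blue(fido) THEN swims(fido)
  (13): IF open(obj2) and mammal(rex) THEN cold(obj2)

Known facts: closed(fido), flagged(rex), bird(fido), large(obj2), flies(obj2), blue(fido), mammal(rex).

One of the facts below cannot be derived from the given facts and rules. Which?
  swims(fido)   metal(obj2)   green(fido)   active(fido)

Round 1: (1) [IF mammal(rex) and flies(obj2) THEN green(fido)]; (6) [IF flagged(rex) THEN red(fido)]; (12) [IF flagged(rex) and blue(fido) THEN swims(fido)]. New: green(fido), red(fido), swims(fido).
Round 2: (10) [IF green(fido) THEN stale(fido)]. New: stale(fido).
Round 3: (5) [IF stale(fido) and swims(fido) THEN metal(obj2)]. New: metal(obj2).
Round 4: (8) [IF metal(obj2) and closed(fido) THEN open(obj2)]; (11) [IF metal(obj2) THEN has_feathers(fido)]. New: open(obj2), has_feathers(fido).
Round 5: (7) [IF open(obj2) THEN locked(fido)]; (13) [IF open(obj2) and mammal(rex) THEN cold(obj2)]. New: locked(fido), cold(obj2).
Derived: swims(fido) (round 1), green(fido) (round 1), metal(obj2) (round 3). active(fido) never appears in any round.

active(fido)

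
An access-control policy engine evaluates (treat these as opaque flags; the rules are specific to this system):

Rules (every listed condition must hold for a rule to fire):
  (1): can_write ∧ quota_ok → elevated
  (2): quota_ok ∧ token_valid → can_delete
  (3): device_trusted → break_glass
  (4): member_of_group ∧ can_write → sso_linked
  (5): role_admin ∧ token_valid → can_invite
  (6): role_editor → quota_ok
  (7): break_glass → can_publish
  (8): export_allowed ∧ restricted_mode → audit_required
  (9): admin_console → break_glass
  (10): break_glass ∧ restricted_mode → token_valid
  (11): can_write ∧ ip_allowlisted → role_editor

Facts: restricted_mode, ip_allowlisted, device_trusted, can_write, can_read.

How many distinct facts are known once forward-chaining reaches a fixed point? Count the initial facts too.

Round 1 — (3), (11), derive break_glass, role_editor.
Round 2 — (6), (7), (10), derive quota_ok, can_publish, token_valid.
Round 3 — (1), (2), derive elevated, can_delete.
Closure: {break_glass, can_delete, can_publish, can_read, can_write, device_trusted, elevated, ip_allowlisted, quota_ok, restricted_mode, role_editor, token_valid} — 12 facts.

12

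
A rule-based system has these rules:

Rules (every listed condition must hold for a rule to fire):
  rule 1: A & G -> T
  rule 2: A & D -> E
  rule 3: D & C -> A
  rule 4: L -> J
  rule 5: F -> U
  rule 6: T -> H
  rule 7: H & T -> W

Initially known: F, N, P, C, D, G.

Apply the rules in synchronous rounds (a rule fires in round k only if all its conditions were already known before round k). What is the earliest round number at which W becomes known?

Round 1: rule 3 [D & C -> A]; rule 5 [F -> U]. New: A, U.
Round 2: rule 1 [A & G -> T]; rule 2 [A & D -> E]. New: T, E.
Round 3: rule 6 [T -> H]. New: H.
Round 4: rule 7 [H & T -> W]. New: W.
W first appears in round 4.

4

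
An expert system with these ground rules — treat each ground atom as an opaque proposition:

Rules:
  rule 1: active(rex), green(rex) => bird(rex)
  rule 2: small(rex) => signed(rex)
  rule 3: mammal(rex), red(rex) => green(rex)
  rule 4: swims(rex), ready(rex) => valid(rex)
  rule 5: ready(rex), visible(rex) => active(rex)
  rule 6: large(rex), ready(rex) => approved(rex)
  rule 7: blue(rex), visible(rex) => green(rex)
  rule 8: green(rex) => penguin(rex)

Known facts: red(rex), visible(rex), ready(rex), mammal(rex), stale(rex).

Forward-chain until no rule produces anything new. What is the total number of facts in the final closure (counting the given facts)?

Round 1: rule 3 [mammal(rex), red(rex) => green(rex)]; rule 5 [ready(rex), visible(rex) => active(rex)]. Adds green(rex), active(rex).
Round 2: rule 1 [active(rex), green(rex) => bird(rex)]; rule 8 [green(rex) => penguin(rex)]. Adds bird(rex), penguin(rex).
Closure: {active(rex), bird(rex), green(rex), mammal(rex), penguin(rex), ready(rex), red(rex), stale(rex), visible(rex)} — 9 facts.

9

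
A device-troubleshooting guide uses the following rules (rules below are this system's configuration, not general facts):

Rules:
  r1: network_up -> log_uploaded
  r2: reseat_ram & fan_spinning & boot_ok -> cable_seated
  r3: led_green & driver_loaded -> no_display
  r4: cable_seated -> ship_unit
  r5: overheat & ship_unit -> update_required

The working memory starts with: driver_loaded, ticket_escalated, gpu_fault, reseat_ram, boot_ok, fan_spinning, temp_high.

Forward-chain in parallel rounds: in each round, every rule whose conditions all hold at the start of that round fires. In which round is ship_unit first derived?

Round 1: r2 [reseat_ram & fan_spinning & boot_ok -> cable_seated]. Adds cable_seated.
Round 2: r4 [cable_seated -> ship_unit]. Adds ship_unit.
ship_unit first appears in round 2.

2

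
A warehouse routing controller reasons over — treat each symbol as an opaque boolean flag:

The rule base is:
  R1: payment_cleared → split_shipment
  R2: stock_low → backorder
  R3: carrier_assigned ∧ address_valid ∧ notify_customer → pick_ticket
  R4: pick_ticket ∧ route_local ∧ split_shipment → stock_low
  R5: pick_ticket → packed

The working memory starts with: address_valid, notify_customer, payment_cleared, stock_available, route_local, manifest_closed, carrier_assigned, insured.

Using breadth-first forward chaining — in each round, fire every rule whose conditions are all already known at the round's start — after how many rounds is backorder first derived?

Round 1: R1 [payment_cleared → split_shipment]; R3 [carrier_assigned ∧ address_valid ∧ notify_customer → pick_ticket]. New: split_shipment, pick_ticket.
Round 2: R4 [pick_ticket ∧ route_local ∧ split_shipment → stock_low]; R5 [pick_ticket → packed]. New: stock_low, packed.
Round 3: R2 [stock_low → backorder]. New: backorder.
backorder first appears in round 3.

3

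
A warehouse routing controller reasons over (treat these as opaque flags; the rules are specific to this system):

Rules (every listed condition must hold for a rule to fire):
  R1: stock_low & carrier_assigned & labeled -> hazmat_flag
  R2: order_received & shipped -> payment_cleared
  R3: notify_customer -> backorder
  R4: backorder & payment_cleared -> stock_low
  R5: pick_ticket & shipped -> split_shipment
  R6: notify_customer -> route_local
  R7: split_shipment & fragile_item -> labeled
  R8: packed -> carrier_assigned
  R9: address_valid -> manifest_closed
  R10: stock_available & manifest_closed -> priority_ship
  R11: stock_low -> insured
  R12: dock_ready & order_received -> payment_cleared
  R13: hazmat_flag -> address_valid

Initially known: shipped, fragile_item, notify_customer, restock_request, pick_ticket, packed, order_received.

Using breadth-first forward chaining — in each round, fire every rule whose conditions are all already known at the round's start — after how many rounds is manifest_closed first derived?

Round 1 fires R2, R3, R5, R6, R8, giving payment_cleared, backorder, split_shipment, route_local, carrier_assigned.
Round 2 fires R4, R7, giving stock_low, labeled.
Round 3 fires R1, R11, giving hazmat_flag, insured.
Round 4 fires R13, giving address_valid.
Round 5 fires R9, giving manifest_closed.
manifest_closed first appears in round 5.

5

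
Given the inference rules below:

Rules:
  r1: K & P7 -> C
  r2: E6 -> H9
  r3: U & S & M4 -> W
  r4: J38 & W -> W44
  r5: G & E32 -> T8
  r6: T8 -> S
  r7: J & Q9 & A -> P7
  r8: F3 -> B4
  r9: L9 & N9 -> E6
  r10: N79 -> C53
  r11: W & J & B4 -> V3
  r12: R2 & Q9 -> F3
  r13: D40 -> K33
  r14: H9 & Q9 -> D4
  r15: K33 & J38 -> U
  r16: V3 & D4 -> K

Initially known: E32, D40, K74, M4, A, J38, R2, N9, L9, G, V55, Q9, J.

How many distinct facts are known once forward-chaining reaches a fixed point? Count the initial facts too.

28

Round 1 fires r5, r7, r9, r12, r13, giving T8, P7, E6, F3, K33.
Round 2 fires r2, r6, r8, r15, giving H9, S, B4, U.
Round 3 fires r3, r14, giving W, D4.
Round 4 fires r4, r11, giving W44, V3.
Round 5 fires r16, giving K.
Round 6 fires r1, giving C.
Closure: {A, B4, C, D4, D40, E32, E6, F3, G, H9, J, J38, K, K33, K74, L9, M4, N9, P7, Q9, R2, S, T8, U, V3, V55, W, W44} — 28 facts.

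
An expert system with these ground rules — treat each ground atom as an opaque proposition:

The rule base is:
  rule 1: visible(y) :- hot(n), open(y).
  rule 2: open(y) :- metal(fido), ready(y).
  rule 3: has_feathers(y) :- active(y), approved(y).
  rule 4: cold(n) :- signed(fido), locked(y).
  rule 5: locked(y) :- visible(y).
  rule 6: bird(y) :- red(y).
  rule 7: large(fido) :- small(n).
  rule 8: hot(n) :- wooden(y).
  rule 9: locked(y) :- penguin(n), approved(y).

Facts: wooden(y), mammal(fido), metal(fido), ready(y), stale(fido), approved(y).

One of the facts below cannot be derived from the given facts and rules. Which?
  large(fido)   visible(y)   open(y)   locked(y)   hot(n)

large(fido)

Round 1 fires rule 2, rule 8, giving open(y), hot(n).
Round 2 fires rule 1, giving visible(y).
Round 3 fires rule 5, giving locked(y).
Derived: hot(n) (round 1), locked(y) (round 3), open(y) (round 1), visible(y) (round 2). large(fido) never appears in any round.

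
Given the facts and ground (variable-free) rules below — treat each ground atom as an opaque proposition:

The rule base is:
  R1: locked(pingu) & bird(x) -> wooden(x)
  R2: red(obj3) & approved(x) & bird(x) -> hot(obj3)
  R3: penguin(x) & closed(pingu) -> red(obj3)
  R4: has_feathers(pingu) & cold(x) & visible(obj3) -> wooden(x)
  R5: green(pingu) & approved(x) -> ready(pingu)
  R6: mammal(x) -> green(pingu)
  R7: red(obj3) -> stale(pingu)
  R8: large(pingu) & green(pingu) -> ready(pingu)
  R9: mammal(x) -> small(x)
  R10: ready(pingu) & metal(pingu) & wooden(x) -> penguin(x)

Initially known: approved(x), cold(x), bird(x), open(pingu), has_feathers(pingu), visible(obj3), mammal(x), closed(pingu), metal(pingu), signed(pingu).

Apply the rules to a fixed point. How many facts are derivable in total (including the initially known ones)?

18

Round 1 fires R4, R6, R9, giving wooden(x), green(pingu), small(x).
Round 2 fires R5, giving ready(pingu).
Round 3 fires R10, giving penguin(x).
Round 4 fires R3, giving red(obj3).
Round 5 fires R2, R7, giving hot(obj3), stale(pingu).
Closure: {approved(x), bird(x), closed(pingu), cold(x), green(pingu), has_feathers(pingu), hot(obj3), mammal(x), metal(pingu), open(pingu), penguin(x), ready(pingu), red(obj3), signed(pingu), small(x), stale(pingu), visible(obj3), wooden(x)} — 18 facts.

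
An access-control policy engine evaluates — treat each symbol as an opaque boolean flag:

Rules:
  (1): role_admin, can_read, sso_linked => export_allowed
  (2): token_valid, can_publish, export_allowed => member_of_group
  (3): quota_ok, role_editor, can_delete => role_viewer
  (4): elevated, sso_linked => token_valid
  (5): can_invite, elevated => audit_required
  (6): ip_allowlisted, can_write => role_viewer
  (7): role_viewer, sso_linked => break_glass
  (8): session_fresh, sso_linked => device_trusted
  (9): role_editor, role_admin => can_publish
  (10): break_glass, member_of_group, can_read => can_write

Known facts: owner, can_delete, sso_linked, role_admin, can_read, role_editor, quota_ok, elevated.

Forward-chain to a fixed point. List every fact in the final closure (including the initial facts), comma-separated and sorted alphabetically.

Round 1 — (1), (3), (4), (9), derive export_allowed, role_viewer, token_valid, can_publish.
Round 2 — (2), (7), derive member_of_group, break_glass.
Round 3 — (10), derive can_write.

break_glass, can_delete, can_publish, can_read, can_write, elevated, export_allowed, member_of_group, owner, quota_ok, role_admin, role_editor, role_viewer, sso_linked, token_valid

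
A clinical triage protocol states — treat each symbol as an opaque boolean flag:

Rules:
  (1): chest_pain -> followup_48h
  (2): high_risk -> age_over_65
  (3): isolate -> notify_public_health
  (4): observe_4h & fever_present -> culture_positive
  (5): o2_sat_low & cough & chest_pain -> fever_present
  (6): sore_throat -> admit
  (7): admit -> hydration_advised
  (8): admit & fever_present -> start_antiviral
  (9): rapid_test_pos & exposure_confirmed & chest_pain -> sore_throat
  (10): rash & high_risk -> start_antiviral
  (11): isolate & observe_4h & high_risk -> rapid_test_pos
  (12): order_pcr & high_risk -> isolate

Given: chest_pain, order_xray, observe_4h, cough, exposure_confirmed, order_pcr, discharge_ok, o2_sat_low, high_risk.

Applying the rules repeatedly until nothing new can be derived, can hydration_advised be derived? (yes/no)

yes

Round 1 — (1), (2), (5), (12), derive followup_48h, age_over_65, fever_present, isolate.
Round 2 — (3), (4), (11), derive notify_public_health, culture_positive, rapid_test_pos.
Round 3 — (9), derive sore_throat.
Round 4 — (6), derive admit.
Round 5 — (7), (8), derive hydration_advised, start_antiviral.
hydration_advised appears in round 5, so it is derivable.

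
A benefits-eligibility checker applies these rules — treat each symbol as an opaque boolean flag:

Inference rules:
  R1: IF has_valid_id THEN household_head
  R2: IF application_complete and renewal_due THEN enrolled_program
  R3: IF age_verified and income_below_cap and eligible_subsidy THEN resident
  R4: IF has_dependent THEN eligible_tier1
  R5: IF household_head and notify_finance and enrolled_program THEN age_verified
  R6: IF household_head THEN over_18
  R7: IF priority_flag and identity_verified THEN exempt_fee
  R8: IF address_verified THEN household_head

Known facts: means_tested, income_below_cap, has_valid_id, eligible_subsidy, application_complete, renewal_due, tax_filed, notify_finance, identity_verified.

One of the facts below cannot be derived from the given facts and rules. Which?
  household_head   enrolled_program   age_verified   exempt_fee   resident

exempt_fee

Round 1: R1 [IF has_valid_id THEN household_head]; R2 [IF application_complete and renewal_due THEN enrolled_program]. Adds household_head, enrolled_program.
Round 2: R5 [IF household_head and notify_finance and enrolled_program THEN age_verified]; R6 [IF household_head THEN over_18]. Adds age_verified, over_18.
Round 3: R3 [IF age_verified and income_below_cap and eligible_subsidy THEN resident]. Adds resident.
Derived: enrolled_program (round 1), household_head (round 1), resident (round 3), age_verified (round 2). exempt_fee never appears in any round.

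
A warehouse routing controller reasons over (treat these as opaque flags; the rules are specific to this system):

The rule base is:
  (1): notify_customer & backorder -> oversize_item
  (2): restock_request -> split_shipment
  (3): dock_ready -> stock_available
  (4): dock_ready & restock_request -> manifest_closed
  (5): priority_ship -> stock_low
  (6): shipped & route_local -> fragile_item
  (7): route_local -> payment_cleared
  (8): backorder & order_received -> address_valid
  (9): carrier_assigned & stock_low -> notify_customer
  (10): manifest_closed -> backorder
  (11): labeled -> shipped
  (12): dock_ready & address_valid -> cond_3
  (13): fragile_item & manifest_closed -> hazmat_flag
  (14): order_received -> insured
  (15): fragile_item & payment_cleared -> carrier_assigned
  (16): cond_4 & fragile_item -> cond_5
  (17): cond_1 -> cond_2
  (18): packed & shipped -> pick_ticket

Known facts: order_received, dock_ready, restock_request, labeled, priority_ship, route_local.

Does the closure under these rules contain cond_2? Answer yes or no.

no

Round 1 fires (2), (3), (4), (5), (7), (11), (14), giving split_shipment, stock_available, manifest_closed, stock_low, payment_cleared, shipped, insured.
Round 2 fires (6), (10), giving fragile_item, backorder.
Round 3 fires (8), (13), (15), giving address_valid, hazmat_flag, carrier_assigned.
Round 4 fires (9), (12), giving notify_customer, cond_3.
Round 5 fires (1), giving oversize_item.
Fixed point reached. cond_2 is concluded only by (17); (17) needs cond_1 (never derived).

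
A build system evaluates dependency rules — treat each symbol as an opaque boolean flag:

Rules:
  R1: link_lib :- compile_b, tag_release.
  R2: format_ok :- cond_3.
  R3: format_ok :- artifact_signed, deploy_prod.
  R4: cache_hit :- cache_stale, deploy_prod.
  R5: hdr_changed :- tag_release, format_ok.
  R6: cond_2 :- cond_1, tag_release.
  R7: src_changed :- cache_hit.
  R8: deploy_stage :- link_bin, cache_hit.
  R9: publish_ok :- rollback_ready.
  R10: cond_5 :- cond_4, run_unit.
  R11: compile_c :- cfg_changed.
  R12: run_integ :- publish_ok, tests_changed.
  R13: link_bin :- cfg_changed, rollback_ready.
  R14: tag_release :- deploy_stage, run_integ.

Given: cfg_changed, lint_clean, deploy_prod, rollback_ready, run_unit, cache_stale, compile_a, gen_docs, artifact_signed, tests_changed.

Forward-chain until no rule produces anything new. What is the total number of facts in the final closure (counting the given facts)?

20

Round 1: R3 [format_ok :- artifact_signed, deploy_prod.]; R4 [cache_hit :- cache_stale, deploy_prod.]; R9 [publish_ok :- rollback_ready.]; R11 [compile_c :- cfg_changed.]; R13 [link_bin :- cfg_changed, rollback_ready.]. New: format_ok, cache_hit, publish_ok, compile_c, link_bin.
Round 2: R7 [src_changed :- cache_hit.]; R8 [deploy_stage :- link_bin, cache_hit.]; R12 [run_integ :- publish_ok, tests_changed.]. New: src_changed, deploy_stage, run_integ.
Round 3: R14 [tag_release :- deploy_stage, run_integ.]. New: tag_release.
Round 4: R5 [hdr_changed :- tag_release, format_ok.]. New: hdr_changed.
Closure: {artifact_signed, cache_hit, cache_stale, cfg_changed, compile_a, compile_c, deploy_prod, deploy_stage, format_ok, gen_docs, hdr_changed, link_bin, lint_clean, publish_ok, rollback_ready, run_integ, run_unit, src_changed, tag_release, tests_changed} — 20 facts.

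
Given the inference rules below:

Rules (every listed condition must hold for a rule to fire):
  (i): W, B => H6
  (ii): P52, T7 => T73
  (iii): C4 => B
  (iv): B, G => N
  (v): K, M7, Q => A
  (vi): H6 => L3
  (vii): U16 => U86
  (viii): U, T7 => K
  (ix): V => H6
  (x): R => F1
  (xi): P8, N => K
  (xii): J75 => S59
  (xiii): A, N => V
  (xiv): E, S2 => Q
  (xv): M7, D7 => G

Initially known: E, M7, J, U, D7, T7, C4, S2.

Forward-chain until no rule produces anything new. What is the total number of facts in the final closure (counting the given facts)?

[1] (iii) [C4 => B]; (viii) [U, T7 => K]; (xiv) [E, S2 => Q]; (xv) [M7, D7 => G]. ⇒ new: B, K, Q, G.
[2] (iv) [B, G => N]; (v) [K, M7, Q => A]. ⇒ new: N, A.
[3] (xiii) [A, N => V]. ⇒ new: V.
[4] (ix) [V => H6]. ⇒ new: H6.
[5] (vi) [H6 => L3]. ⇒ new: L3.
Closure: {A, B, C4, D7, E, G, H6, J, K, L3, M7, N, Q, S2, T7, U, V} — 17 facts.

17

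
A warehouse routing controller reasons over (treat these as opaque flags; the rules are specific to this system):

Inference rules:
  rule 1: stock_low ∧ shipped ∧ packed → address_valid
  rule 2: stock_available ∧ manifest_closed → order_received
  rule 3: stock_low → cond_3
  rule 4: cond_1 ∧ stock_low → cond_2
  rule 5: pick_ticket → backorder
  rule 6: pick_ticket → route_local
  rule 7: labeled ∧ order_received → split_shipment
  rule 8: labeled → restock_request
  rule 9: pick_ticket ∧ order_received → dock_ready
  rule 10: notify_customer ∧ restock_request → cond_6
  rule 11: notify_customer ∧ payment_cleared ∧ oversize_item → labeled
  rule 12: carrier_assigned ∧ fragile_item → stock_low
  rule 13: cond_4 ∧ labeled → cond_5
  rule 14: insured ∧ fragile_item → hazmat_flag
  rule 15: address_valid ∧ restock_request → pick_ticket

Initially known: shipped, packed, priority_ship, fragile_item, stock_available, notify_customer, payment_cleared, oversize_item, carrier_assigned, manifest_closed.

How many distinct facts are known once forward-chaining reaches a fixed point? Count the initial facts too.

22

[1] rule 2 [stock_available ∧ manifest_closed → order_received]; rule 11 [notify_customer ∧ payment_cleared ∧ oversize_item → labeled]; rule 12 [carrier_assigned ∧ fragile_item → stock_low]. ⇒ new: order_received, labeled, stock_low.
[2] rule 1 [stock_low ∧ shipped ∧ packed → address_valid]; rule 3 [stock_low → cond_3]; rule 7 [labeled ∧ order_received → split_shipment]; rule 8 [labeled → restock_request]. ⇒ new: address_valid, cond_3, split_shipment, restock_request.
[3] rule 10 [notify_customer ∧ restock_request → cond_6]; rule 15 [address_valid ∧ restock_request → pick_ticket]. ⇒ new: cond_6, pick_ticket.
[4] rule 5 [pick_ticket → backorder]; rule 6 [pick_ticket → route_local]; rule 9 [pick_ticket ∧ order_received → dock_ready]. ⇒ new: backorder, route_local, dock_ready.
Closure: {address_valid, backorder, carrier_assigned, cond_3, cond_6, dock_ready, fragile_item, labeled, manifest_closed, notify_customer, order_received, oversize_item, packed, payment_cleared, pick_ticket, priority_ship, restock_request, route_local, shipped, split_shipment, stock_available, stock_low} — 22 facts.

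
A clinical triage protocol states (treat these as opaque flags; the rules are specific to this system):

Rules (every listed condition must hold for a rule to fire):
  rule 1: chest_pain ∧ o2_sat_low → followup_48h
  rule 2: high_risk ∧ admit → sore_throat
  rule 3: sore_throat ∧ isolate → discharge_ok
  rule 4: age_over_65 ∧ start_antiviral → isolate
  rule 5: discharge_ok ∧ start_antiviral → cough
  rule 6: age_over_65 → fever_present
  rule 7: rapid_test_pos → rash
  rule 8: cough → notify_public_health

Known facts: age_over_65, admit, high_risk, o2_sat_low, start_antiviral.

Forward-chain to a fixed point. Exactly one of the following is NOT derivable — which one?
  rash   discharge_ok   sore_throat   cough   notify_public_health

rash

Round 1: rule 2 [high_risk ∧ admit → sore_throat]; rule 4 [age_over_65 ∧ start_antiviral → isolate]; rule 6 [age_over_65 → fever_present]. Adds sore_throat, isolate, fever_present.
Round 2: rule 3 [sore_throat ∧ isolate → discharge_ok]. Adds discharge_ok.
Round 3: rule 5 [discharge_ok ∧ start_antiviral → cough]. Adds cough.
Round 4: rule 8 [cough → notify_public_health]. Adds notify_public_health.
Derived: cough (round 3), sore_throat (round 1), notify_public_health (round 4), discharge_ok (round 2). rash never appears in any round.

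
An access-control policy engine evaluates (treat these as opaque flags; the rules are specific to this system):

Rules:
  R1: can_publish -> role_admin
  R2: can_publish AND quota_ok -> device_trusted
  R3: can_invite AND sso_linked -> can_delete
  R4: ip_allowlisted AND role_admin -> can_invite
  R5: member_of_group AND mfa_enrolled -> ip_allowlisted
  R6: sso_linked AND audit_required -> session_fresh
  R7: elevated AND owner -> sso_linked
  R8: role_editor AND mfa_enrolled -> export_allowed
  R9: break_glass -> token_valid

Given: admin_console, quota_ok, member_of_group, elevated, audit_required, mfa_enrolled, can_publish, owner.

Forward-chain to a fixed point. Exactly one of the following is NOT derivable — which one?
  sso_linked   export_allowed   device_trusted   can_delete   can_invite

Round 1 fires R1, R2, R5, R7, giving role_admin, device_trusted, ip_allowlisted, sso_linked.
Round 2 fires R4, R6, giving can_invite, session_fresh.
Round 3 fires R3, giving can_delete.
Derived: sso_linked (round 1), can_invite (round 2), device_trusted (round 1), can_delete (round 3). export_allowed never appears in any round.

export_allowed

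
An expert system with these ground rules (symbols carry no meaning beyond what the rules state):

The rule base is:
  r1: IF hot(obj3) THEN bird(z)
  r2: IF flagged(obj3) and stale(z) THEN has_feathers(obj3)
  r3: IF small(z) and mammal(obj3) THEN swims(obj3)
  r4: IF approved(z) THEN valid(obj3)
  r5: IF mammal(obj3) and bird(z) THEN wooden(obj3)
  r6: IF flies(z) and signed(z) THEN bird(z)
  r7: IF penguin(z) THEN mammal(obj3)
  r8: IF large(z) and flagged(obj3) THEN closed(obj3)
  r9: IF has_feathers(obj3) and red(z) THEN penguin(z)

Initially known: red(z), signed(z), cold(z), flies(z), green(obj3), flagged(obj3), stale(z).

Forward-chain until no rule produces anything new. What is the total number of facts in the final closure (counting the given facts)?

Round 1 — r2, r6, derive has_feathers(obj3), bird(z).
Round 2 — r9, derive penguin(z).
Round 3 — r7, derive mammal(obj3).
Round 4 — r5, derive wooden(obj3).
Closure: {bird(z), cold(z), flagged(obj3), flies(z), green(obj3), has_feathers(obj3), mammal(obj3), penguin(z), red(z), signed(z), stale(z), wooden(obj3)} — 12 facts.

12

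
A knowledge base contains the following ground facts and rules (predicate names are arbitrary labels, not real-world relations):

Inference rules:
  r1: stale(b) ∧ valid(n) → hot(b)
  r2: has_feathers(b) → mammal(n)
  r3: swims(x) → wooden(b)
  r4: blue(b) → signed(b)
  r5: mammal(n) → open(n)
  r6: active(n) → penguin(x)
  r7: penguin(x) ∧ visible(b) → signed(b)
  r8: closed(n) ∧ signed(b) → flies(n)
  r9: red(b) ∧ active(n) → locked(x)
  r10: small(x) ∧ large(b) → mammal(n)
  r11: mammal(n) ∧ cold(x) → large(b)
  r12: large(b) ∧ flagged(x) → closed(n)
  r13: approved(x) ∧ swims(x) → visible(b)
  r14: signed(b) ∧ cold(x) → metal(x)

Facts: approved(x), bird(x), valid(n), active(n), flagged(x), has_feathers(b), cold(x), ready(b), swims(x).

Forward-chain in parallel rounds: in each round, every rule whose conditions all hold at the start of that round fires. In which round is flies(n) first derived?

4

Round 1: r2 [has_feathers(b) → mammal(n)]; r3 [swims(x) → wooden(b)]; r6 [active(n) → penguin(x)]; r13 [approved(x) ∧ swims(x) → visible(b)]. New: mammal(n), wooden(b), penguin(x), visible(b).
Round 2: r5 [mammal(n) → open(n)]; r7 [penguin(x) ∧ visible(b) → signed(b)]; r11 [mammal(n) ∧ cold(x) → large(b)]. New: open(n), signed(b), large(b).
Round 3: r12 [large(b) ∧ flagged(x) → closed(n)]; r14 [signed(b) ∧ cold(x) → metal(x)]. New: closed(n), metal(x).
Round 4: r8 [closed(n) ∧ signed(b) → flies(n)]. New: flies(n).
flies(n) first appears in round 4.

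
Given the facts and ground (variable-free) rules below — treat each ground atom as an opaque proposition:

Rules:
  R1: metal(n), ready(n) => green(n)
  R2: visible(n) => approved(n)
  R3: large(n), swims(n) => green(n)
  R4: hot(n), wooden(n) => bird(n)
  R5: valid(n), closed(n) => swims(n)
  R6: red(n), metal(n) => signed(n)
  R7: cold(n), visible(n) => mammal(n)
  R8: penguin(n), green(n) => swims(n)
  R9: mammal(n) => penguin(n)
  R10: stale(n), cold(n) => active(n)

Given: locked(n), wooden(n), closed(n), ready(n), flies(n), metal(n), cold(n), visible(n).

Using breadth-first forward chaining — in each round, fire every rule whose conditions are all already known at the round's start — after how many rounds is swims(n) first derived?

3

Round 1 fires R1, R2, R7, giving green(n), approved(n), mammal(n).
Round 2 fires R9, giving penguin(n).
Round 3 fires R8, giving swims(n).
swims(n) first appears in round 3.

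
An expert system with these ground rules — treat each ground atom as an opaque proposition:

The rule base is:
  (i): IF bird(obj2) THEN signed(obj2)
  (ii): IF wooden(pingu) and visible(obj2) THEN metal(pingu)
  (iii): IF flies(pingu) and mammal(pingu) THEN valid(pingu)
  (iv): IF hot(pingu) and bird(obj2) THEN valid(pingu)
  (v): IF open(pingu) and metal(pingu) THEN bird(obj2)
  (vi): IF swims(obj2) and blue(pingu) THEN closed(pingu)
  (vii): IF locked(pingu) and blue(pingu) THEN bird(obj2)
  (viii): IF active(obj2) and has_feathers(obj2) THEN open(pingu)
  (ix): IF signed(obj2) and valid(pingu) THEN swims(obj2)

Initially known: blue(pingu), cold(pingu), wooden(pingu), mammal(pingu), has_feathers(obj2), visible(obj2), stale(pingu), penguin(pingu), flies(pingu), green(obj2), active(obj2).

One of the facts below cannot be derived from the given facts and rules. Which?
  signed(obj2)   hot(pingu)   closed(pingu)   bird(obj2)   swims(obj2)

Round 1 fires (ii), (iii), (viii), giving metal(pingu), valid(pingu), open(pingu).
Round 2 fires (v), giving bird(obj2).
Round 3 fires (i), giving signed(obj2).
Round 4 fires (ix), giving swims(obj2).
Round 5 fires (vi), giving closed(pingu).
Derived: bird(obj2) (round 2), swims(obj2) (round 4), signed(obj2) (round 3), closed(pingu) (round 5). hot(pingu) never appears in any round.

hot(pingu)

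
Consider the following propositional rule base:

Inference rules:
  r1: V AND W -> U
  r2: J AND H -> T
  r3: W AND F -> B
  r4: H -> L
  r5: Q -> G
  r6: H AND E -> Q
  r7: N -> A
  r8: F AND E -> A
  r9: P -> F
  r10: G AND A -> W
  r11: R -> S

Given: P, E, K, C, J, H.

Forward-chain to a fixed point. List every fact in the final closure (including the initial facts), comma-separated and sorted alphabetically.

Round 1: r2 [J AND H -> T]; r4 [H -> L]; r6 [H AND E -> Q]; r9 [P -> F]. Adds T, L, Q, F.
Round 2: r5 [Q -> G]; r8 [F AND E -> A]. Adds G, A.
Round 3: r10 [G AND A -> W]. Adds W.
Round 4: r3 [W AND F -> B]. Adds B.

A, B, C, E, F, G, H, J, K, L, P, Q, T, W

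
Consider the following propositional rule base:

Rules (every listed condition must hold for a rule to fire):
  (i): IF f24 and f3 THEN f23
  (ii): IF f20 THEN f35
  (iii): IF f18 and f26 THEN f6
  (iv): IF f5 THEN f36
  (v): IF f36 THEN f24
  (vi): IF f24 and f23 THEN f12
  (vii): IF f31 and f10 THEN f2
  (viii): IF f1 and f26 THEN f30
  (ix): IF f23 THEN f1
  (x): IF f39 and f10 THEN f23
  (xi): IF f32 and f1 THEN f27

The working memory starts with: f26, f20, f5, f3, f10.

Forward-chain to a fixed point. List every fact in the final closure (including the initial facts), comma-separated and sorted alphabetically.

Round 1: (ii) [IF f20 THEN f35]; (iv) [IF f5 THEN f36]. New: f35, f36.
Round 2: (v) [IF f36 THEN f24]. New: f24.
Round 3: (i) [IF f24 and f3 THEN f23]. New: f23.
Round 4: (vi) [IF f24 and f23 THEN f12]; (ix) [IF f23 THEN f1]. New: f12, f1.
Round 5: (viii) [IF f1 and f26 THEN f30]. New: f30.

f1, f10, f12, f20, f23, f24, f26, f3, f30, f35, f36, f5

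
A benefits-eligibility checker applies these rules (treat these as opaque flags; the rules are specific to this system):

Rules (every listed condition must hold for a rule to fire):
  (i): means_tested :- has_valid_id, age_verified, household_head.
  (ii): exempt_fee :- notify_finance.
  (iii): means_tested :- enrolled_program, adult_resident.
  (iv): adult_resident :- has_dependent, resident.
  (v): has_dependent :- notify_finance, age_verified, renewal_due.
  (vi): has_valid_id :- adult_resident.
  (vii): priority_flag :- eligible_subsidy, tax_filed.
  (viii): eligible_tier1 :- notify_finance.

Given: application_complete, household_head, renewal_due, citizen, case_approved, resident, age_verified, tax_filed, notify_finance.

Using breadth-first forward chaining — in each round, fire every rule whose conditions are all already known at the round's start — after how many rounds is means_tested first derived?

Round 1: (ii) [exempt_fee :- notify_finance.]; (v) [has_dependent :- notify_finance, age_verified, renewal_due.]; (viii) [eligible_tier1 :- notify_finance.]. Adds exempt_fee, has_dependent, eligible_tier1.
Round 2: (iv) [adult_resident :- has_dependent, resident.]. Adds adult_resident.
Round 3: (vi) [has_valid_id :- adult_resident.]. Adds has_valid_id.
Round 4: (i) [means_tested :- has_valid_id, age_verified, household_head.]. Adds means_tested.
means_tested first appears in round 4.

4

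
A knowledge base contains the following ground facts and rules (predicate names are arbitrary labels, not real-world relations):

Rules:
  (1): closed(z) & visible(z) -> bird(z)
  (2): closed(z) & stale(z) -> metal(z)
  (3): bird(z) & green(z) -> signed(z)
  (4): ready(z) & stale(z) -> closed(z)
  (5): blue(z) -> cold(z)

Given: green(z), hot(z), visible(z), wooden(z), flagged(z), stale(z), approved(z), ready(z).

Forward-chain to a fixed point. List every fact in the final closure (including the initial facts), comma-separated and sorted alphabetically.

approved(z), bird(z), closed(z), flagged(z), green(z), hot(z), metal(z), ready(z), signed(z), stale(z), visible(z), wooden(z)

Round 1 fires (4), giving closed(z).
Round 2 fires (1), (2), giving bird(z), metal(z).
Round 3 fires (3), giving signed(z).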